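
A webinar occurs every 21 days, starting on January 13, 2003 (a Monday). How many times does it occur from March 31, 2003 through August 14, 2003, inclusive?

7

Occurrences land 21·i days after January 13, 2003 for i = 0, 1, 2, …
March 31, 2003 is 77 days after the start; 77 ÷ 21 = 3 remainder 14; since the remainder is 14, round up to i = 4. First occurrence in the window: #5 on April 7, 2003 (4×21 = 84 days in).
August 14, 2003 is 213 days after the start; 213 ÷ 21 = 10 remainder 3. Last occurrence in the window: #11 on August 11, 2003.
Occurrences #5 through #11: 7 in total.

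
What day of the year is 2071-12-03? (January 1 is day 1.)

337

Days in months before December: 31 + 28 + 31 + 30 + 31 + 30 + 31 + 31 + 30 + 31 + 30 = 334.
Plus 3 days into December → day 337.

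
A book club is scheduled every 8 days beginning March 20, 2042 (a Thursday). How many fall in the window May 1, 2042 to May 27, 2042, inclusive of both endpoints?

3

Occurrences land 8·i days after March 20, 2042 for i = 0, 1, 2, …
May 1, 2042 is 42 days after the start; 42 ÷ 8 = 5 remainder 2; since the remainder is 2, round up to i = 6. First occurrence in the window: #7 on May 7, 2042 (6×8 = 48 days in).
May 27, 2042 is 68 days after the start; 68 ÷ 8 = 8 remainder 4. Last occurrence in the window: #9 on May 23, 2042.
Occurrences #7 through #9: 3 in total.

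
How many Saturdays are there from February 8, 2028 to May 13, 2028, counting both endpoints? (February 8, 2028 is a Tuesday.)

February 8, 2028 is a Tuesday; the first Saturday on or after it is February 12, 2028 (4 days later).
From February 12, 2028 to May 13, 2028: 17 + 31 + 30 + 13 = 91 days (rest of February, March, April, May).
91 ÷ 7 = 13 full weeks with remainder 0, so 13 more Saturdays after the first → 14.

14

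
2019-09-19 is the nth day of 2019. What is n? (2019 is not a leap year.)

262

Days in months before September: 31 + 28 + 31 + 30 + 31 + 30 + 31 + 31 = 243.
Plus 19 days into September → day 262.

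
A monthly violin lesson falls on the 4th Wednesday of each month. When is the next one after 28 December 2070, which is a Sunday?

28 January 2071

December 2070 starts on a Monday; its first Wednesday is the 3rd, so the 4th Wednesday is the 24th — 24 December 2070.
That is not after 28 December 2070, so look at January 2071.
January 2071 starts on a Thursday; its first Wednesday is the 7th, so the 4th Wednesday is the 28th — 28 January 2071.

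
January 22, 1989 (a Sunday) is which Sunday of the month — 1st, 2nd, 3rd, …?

4th

Day 22 falls in week ⌈22/7⌉ of the month.
Days 1–7 hold the 1st Sunday, 8–14 the 2nd, 15–21 the 3rd, 22–28 the 4th, 29–31 the 5th.
22 is in the range for the 4th.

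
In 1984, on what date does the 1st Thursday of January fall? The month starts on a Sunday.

January 1984 begins on a Sunday, so the first Thursday is January 5 (4 days later).

January 5, 1984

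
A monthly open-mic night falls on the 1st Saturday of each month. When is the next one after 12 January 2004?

7 February 2004

January 2004 starts on a Thursday, so its 1st Saturday is 3 January 2004 (2 days in).
That is not after 12 January 2004, so look at February 2004.
February 2004 starts on a Sunday, so its 1st Saturday is 7 February 2004 (6 days in).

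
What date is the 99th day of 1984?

8 April 1984

January has 31 days (99 − 31 = 68 remain).
February has 29 days (68 − 29 = 39 remain).
March has 31 days (39 − 31 = 8 remain).
8 into April → April 8.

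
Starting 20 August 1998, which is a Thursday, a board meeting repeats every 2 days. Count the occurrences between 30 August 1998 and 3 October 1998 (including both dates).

18

Occurrences land 2·i days after 20 August 1998 for i = 0, 1, 2, …
30 August 1998 is 10 days after the start; 10 ÷ 2 = 5 remainder 0. First occurrence in the window: #6 on 30 August 1998 (5×2 = 10 days in).
3 October 1998 is 44 days after the start; 44 ÷ 2 = 22 remainder 0. Last occurrence in the window: #23 on 3 October 1998.
Occurrences #6 through #23: 18 in total.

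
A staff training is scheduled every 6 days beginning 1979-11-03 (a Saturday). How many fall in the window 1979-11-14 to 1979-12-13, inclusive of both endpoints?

5

Occurrences land 6·i days after 1979-11-03 for i = 0, 1, 2, …
1979-11-14 is 11 days after the start; 11 ÷ 6 = 1 remainder 5; since the remainder is 5, round up to i = 2. First occurrence in the window: #3 on 1979-11-15 (2×6 = 12 days in).
1979-12-13 is 40 days after the start; 40 ÷ 6 = 6 remainder 4. Last occurrence in the window: #7 on 1979-12-09.
Occurrences #3 through #7: 5 in total.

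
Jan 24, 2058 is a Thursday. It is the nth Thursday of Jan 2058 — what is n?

4th

Day 24 falls in week ⌈24/7⌉ of the month.
Days 1–7 hold the 1st Thursday, 8–14 the 2nd, 15–21 the 3rd, 22–28 the 4th, 29–31 the 5th.
24 is in the range for the 4th.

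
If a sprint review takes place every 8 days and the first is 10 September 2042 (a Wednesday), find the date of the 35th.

The 35th occurrence is 34 intervals after the first: 34 × 8 = 272 days after 10 September 2042.
September has 30 days — 20 days to the end of September leaves 252.
October has 31 days (221 left).
November has 30 days (191 left).
December has 31 days (160 left).
January has 31 days (129 left).
February has 28 days (101 left).
March has 31 days (70 left).
April has 30 days (40 left).
May has 31 days (9 left).
9 days into June → 9 June 2043.

9 June 2043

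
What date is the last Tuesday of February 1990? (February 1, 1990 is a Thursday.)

February 1990 begins on a Thursday, so the first Tuesday is February 6 (5 days later).
February 1990 has 28 days. Adding weeks: 6, 13, 20, 27 — the last one ≤ 28 is the 27th.

1990-02-27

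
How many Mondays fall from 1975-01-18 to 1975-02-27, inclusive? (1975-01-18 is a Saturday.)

6

1975-01-18 is a Saturday; the first Monday on or after it is 1975-01-20 (2 days later).
From 1975-01-20 to 1975-02-27: 11 + 27 = 38 days (rest of January, February).
38 ÷ 7 = 5 full weeks with remainder 3, so 5 more Mondays after the first → 6.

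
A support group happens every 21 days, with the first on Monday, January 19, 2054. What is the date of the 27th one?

The 27th occurrence is 26 intervals after the first: 26 × 21 = 546 days after January 19, 2054.
January has 31 days — 12 days to the end of January leaves 534.
From end of January to end of 2054 is 334 days (200 left).
January has 31 days (169 left).
February has 28 days (141 left).
March has 31 days (110 left).
April has 30 days (80 left).
May has 31 days (49 left).
June has 30 days (19 left).
19 days into July → July 19, 2055.

July 19, 2055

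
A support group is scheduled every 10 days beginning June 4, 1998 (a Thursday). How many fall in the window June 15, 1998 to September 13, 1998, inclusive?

Occurrences land 10·i days after June 4, 1998 for i = 0, 1, 2, …
June 15, 1998 is 11 days after the start; 11 ÷ 10 = 1 remainder 1; since the remainder is 1, round up to i = 2. First occurrence in the window: #3 on June 24, 1998 (2×10 = 20 days in).
September 13, 1998 is 101 days after the start; 101 ÷ 10 = 10 remainder 1. Last occurrence in the window: #11 on September 12, 1998.
Occurrences #3 through #11: 9 in total.

9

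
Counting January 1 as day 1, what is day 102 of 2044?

January has 31 days (102 − 31 = 71 remain).
February has 29 days (71 − 29 = 42 remain).
March has 31 days (42 − 31 = 11 remain).
11 into April → April 11.

2044-04-11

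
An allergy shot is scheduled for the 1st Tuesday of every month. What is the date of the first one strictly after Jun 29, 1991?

Jun 1991 starts on a Saturday, so its 1st Tuesday is Jun 4, 1991 (3 days in).
That is not after Jun 29, 1991, so look at Jul 1991.
Jul 1991 starts on a Monday, so its 1st Tuesday is Jul 2, 1991 (1 day in).

Jul 2, 1991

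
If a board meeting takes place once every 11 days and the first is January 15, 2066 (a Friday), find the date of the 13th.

May 27, 2066

The 13th occurrence is 12 intervals after the first: 12 × 11 = 132 days after January 15, 2066.
January has 31 days — 16 days to the end of January leaves 116.
February has 28 days (88 left).
March has 31 days (57 left).
April has 30 days (27 left).
27 days into May → May 27, 2066.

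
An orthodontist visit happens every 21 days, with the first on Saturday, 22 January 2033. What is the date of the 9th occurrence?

The 9th occurrence is 8 intervals after the first: 8 × 21 = 168 days after 22 January 2033.
January has 31 days — 9 days to the end of January leaves 159.
February has 28 days (131 left).
March has 31 days (100 left).
April has 30 days (70 left).
May has 31 days (39 left).
June has 30 days (9 left).
9 days into July → 9 July 2033.

9 July 2033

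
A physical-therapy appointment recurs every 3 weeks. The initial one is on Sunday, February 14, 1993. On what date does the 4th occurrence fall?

The 4th occurrence is 3 intervals after the first: 3 × 21 = 63 days after February 14, 1993.
February has 28 days — 14 days to the end of February leaves 49.
March has 31 days (18 left).
18 days into April → April 18, 1993.

April 18, 1993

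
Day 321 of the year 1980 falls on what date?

January has 31 days (321 − 31 = 290 remain).
February has 29 days (290 − 29 = 261 remain).
March has 31 days (261 − 31 = 230 remain).
April has 30 days (230 − 30 = 200 remain).
May has 31 days (200 − 31 = 169 remain).
June has 30 days (169 − 30 = 139 remain).
July has 31 days (139 − 31 = 108 remain).
August has 31 days (108 − 31 = 77 remain).
September has 30 days (77 − 30 = 47 remain).
October has 31 days (47 − 31 = 16 remain).
16 into November → November 16.

November 16, 1980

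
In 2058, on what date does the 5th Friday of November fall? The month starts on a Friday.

29 November 2058

November 2058 begins on a Friday, so the first Friday is November 1.
The 5th Friday is 4 weeks later: 1 + 28 = 29.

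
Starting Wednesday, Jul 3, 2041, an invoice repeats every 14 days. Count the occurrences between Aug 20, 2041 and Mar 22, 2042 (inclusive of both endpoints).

Occurrences land 14·i days after Jul 3, 2041 for i = 0, 1, 2, …
Aug 20, 2041 is 48 days after the start; 48 ÷ 14 = 3 remainder 6; since the remainder is 6, round up to i = 4. First occurrence in the window: #5 on Aug 28, 2041 (4×14 = 56 days in).
Mar 22, 2042 is 262 days after the start; 262 ÷ 14 = 18 remainder 10. Last occurrence in the window: #19 on Mar 12, 2042.
Occurrences #5 through #19: 15 in total.

15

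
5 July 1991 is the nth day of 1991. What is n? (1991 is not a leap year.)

186

Days in months before July: 31 + 28 + 31 + 30 + 31 + 30 = 181.
Plus 5 days into July → day 186.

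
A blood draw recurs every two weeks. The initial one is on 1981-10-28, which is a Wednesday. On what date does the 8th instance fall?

The 8th occurrence is 7 intervals after the first: 7 × 14 = 98 days after 1981-10-28.
October has 31 days — 3 days to the end of October leaves 95.
November has 30 days (65 left).
December has 31 days (34 left).
January has 31 days (3 left).
3 days into February → 1982-02-03.

1982-02-03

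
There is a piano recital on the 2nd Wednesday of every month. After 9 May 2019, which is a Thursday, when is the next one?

May 2019 starts on a Wednesday; its first Wednesday is the 1st, so the 2nd Wednesday is the 8th — 8 May 2019.
That is not after 9 May 2019, so look at June 2019.
June 2019 starts on a Saturday; its first Wednesday is the 5th, so the 2nd Wednesday is the 12th — 12 June 2019.

12 June 2019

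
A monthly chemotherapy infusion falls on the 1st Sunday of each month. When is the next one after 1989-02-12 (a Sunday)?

1989-03-05

February 1989 starts on a Wednesday, so its 1st Sunday is 1989-02-05 (4 days in).
That is not after 1989-02-12, so look at March 1989.
March 1989 starts on a Wednesday, so its 1st Sunday is 1989-03-05 (4 days in).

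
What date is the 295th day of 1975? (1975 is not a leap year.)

22 October 1975

January has 31 days (295 − 31 = 264 remain).
February has 28 days (264 − 28 = 236 remain).
March has 31 days (236 − 31 = 205 remain).
April has 30 days (205 − 30 = 175 remain).
May has 31 days (175 − 31 = 144 remain).
June has 30 days (144 − 30 = 114 remain).
July has 31 days (114 − 31 = 83 remain).
August has 31 days (83 − 31 = 52 remain).
September has 30 days (52 − 30 = 22 remain).
22 into October → October 22.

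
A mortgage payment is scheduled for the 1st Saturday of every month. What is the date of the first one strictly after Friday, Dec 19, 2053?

Jan 3, 2054

Dec 2053 starts on a Monday, so its 1st Saturday is Dec 6, 2053 (5 days in).
That is not after Dec 19, 2053, so look at Jan 2054.
Jan 2054 starts on a Thursday, so its 1st Saturday is Jan 3, 2054 (2 days in).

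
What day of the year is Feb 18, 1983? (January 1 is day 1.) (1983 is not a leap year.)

Days in months before Feb: 31 = 31.
Plus 18 days into Feb → day 49.

49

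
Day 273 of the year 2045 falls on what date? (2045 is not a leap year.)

January has 31 days (273 − 31 = 242 remain).
February has 28 days (242 − 28 = 214 remain).
March has 31 days (214 − 31 = 183 remain).
April has 30 days (183 − 30 = 153 remain).
May has 31 days (153 − 31 = 122 remain).
June has 30 days (122 − 30 = 92 remain).
July has 31 days (92 − 31 = 61 remain).
August has 31 days (61 − 31 = 30 remain).
30 into September → September 30.

30 September 2045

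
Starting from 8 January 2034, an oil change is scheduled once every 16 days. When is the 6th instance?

29 March 2034

The 6th occurrence is 5 intervals after the first: 5 × 16 = 80 days after 8 January 2034.
January has 31 days — 23 days to the end of January leaves 57.
February has 28 days (29 left).
29 days into March → 29 March 2034.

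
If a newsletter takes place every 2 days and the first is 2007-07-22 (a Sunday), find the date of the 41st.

2007-10-10

The 41st occurrence is 40 intervals after the first: 40 × 2 = 80 days after 2007-07-22.
July has 31 days — 9 days to the end of July leaves 71.
August has 31 days (40 left).
September has 30 days (10 left).
10 days into October → 2007-10-10.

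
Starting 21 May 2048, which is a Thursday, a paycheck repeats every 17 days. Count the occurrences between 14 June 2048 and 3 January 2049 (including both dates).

12

Occurrences land 17·i days after 21 May 2048 for i = 0, 1, 2, …
14 June 2048 is 24 days after the start; 24 ÷ 17 = 1 remainder 7; since the remainder is 7, round up to i = 2. First occurrence in the window: #3 on 24 June 2048 (2×17 = 34 days in).
3 January 2049 is 227 days after the start; 227 ÷ 17 = 13 remainder 6. Last occurrence in the window: #14 on 28 December 2048.
Occurrences #3 through #14: 12 in total.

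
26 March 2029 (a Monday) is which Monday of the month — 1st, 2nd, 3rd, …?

Day 26 falls in week ⌈26/7⌉ of the month.
Days 1–7 hold the 1st Monday, 8–14 the 2nd, 15–21 the 3rd, 22–28 the 4th, 29–31 the 5th.
26 is in the range for the 4th.

4th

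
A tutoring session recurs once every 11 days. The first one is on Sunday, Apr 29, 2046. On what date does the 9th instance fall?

The 9th occurrence is 8 intervals after the first: 8 × 11 = 88 days after Apr 29, 2046.
Apr has 30 days — 1 day to the end of Apr leaves 87.
May has 31 days (56 left).
Jun has 30 days (26 left).
26 days into Jul → Jul 26, 2046.

Jul 26, 2046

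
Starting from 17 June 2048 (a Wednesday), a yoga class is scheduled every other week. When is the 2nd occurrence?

1 July 2048

The 2nd occurrence is 1 interval after the first: 1 × 14 = 14 days after 17 June 2048.
June has 30 days — 13 days to the end of June leaves 1.
1 day into July → 1 July 2048.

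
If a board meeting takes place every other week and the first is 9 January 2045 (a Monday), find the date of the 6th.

The 6th occurrence is 5 intervals after the first: 5 × 14 = 70 days after 9 January 2045.
January has 31 days — 22 days to the end of January leaves 48.
February has 28 days (20 left).
20 days into March → 20 March 2045.

20 March 2045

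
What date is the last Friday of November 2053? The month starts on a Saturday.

November 2053 begins on a Saturday, so the first Friday is November 7 (6 days later).
November 2053 has 30 days. Adding weeks: 7, 14, 21, 28 — the last one ≤ 30 is the 28th.

2053-11-28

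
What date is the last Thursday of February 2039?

The first Thursday of February 2039 is February 3.
February 2039 has 28 days. Adding weeks: 3, 10, 17, 24 — the last one ≤ 28 is the 24th.

February 24, 2039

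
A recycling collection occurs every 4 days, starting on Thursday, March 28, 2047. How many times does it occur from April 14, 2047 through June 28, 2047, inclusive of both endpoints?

19

Occurrences land 4·i days after March 28, 2047 for i = 0, 1, 2, …
April 14, 2047 is 17 days after the start; 17 ÷ 4 = 4 remainder 1; since the remainder is 1, round up to i = 5. First occurrence in the window: #6 on April 17, 2047 (5×4 = 20 days in).
June 28, 2047 is 92 days after the start; 92 ÷ 4 = 23 remainder 0. Last occurrence in the window: #24 on June 28, 2047.
Occurrences #6 through #24: 19 in total.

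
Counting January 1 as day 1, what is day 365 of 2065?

January has 31 days (365 − 31 = 334 remain).
February has 28 days (334 − 28 = 306 remain).
March has 31 days (306 − 31 = 275 remain).
April has 30 days (275 − 30 = 245 remain).
May has 31 days (245 − 31 = 214 remain).
June has 30 days (214 − 30 = 184 remain).
July has 31 days (184 − 31 = 153 remain).
August has 31 days (153 − 31 = 122 remain).
September has 30 days (122 − 30 = 92 remain).
October has 31 days (92 − 31 = 61 remain).
November has 30 days (61 − 30 = 31 remain).
31 into December → December 31.

2065-12-31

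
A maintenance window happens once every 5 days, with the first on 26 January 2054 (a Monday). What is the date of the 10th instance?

12 March 2054

The 10th occurrence is 9 intervals after the first: 9 × 5 = 45 days after 26 January 2054.
January has 31 days — 5 days to the end of January leaves 40.
February has 28 days (12 left).
12 days into March → 12 March 2054.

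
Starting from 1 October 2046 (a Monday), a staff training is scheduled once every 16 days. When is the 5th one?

The 5th occurrence is 4 intervals after the first: 4 × 16 = 64 days after 1 October 2046.
October has 31 days — 30 days to the end of October leaves 34.
November has 30 days (4 left).
4 days into December → 4 December 2046.

4 December 2046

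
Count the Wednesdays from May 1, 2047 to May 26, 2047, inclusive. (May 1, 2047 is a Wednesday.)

4

May 1, 2047 is a Wednesday; the first Wednesday on or after it is May 1, 2047.
From May 1, 2047 to May 26, 2047 is 26 − 1 = 25 days.
25 ÷ 7 = 3 full weeks with remainder 4, so 3 more Wednesdays after the first → 4.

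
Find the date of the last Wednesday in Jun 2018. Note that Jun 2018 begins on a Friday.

Jun 2018 begins on a Friday, so the first Wednesday is Jun 6 (5 days later).
Jun 2018 has 30 days. Adding weeks: 6, 13, 20, 27 — the last one ≤ 30 is the 27th.

Jun 27, 2018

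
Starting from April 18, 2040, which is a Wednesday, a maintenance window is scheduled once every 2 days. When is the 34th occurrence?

The 34th occurrence is 33 intervals after the first: 33 × 2 = 66 days after April 18, 2040.
April has 30 days — 12 days to the end of April leaves 54.
May has 31 days (23 left).
23 days into June → June 23, 2040.

June 23, 2040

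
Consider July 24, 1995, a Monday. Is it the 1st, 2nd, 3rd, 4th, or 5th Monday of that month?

Day 24 falls in week ⌈24/7⌉ of the month.
Days 1–7 hold the 1st Monday, 8–14 the 2nd, 15–21 the 3rd, 22–28 the 4th, 29–31 the 5th.
24 is in the range for the 4th.

4th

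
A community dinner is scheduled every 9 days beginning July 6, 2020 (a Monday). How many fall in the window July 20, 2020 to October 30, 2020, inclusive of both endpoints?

11

Occurrences land 9·i days after July 6, 2020 for i = 0, 1, 2, …
July 20, 2020 is 14 days after the start; 14 ÷ 9 = 1 remainder 5; since the remainder is 5, round up to i = 2. First occurrence in the window: #3 on July 24, 2020 (2×9 = 18 days in).
October 30, 2020 is 116 days after the start; 116 ÷ 9 = 12 remainder 8. Last occurrence in the window: #13 on October 22, 2020.
Occurrences #3 through #13: 11 in total.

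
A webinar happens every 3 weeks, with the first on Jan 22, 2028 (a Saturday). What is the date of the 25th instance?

Jun 9, 2029

The 25th occurrence is 24 intervals after the first: 24 × 21 = 504 days after Jan 22, 2028.
Jan has 31 days — 9 days to the end of Jan leaves 495.
From end of Jan to end of 2028 is 335 days (160 left).
Jan has 31 days (129 left).
Feb has 28 days (101 left).
Mar has 31 days (70 left).
Apr has 30 days (40 left).
May has 31 days (9 left).
9 days into Jun → Jun 9, 2029.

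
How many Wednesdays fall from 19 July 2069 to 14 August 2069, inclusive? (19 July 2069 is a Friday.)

4

19 July 2069 is a Friday; the first Wednesday on or after it is 24 July 2069 (5 days later).
From 24 July 2069 to 14 August 2069: 7 + 14 = 21 days (rest of July, August).
21 ÷ 7 = 3 full weeks with remainder 0, so 3 more Wednesdays after the first → 4.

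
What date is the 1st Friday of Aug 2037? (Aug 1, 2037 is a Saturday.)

Aug 2037 begins on a Saturday, so the first Friday is Aug 7 (6 days later).

Aug 7, 2037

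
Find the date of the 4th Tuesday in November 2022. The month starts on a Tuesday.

November 2022 begins on a Tuesday, so the first Tuesday is November 1.
The 4th Tuesday is 3 weeks later: 1 + 21 = 22.

22 November 2022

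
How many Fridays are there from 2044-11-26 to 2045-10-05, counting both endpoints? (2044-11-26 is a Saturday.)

2044-11-26 is a Saturday; the first Friday on or after it is 2044-12-02 (6 days later).
From 2044-12-02 to 2045-10-05: 29 + 31 + 28 + 31 + 30 + 31 + 30 + 31 + 31 + 30 + 5 = 307 days (rest of December, January, February, March, April, May, June, July, August, September, October).
307 ÷ 7 = 43 full weeks with remainder 6, so 43 more Fridays after the first → 44.

44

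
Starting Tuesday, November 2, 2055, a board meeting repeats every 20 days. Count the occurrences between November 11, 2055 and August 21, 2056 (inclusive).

Occurrences land 20·i days after November 2, 2055 for i = 0, 1, 2, …
November 11, 2055 is 9 days after the start; 9 ÷ 20 = 0 remainder 9; since the remainder is 9, round up to i = 1. First occurrence in the window: #2 on November 22, 2055 (1×20 = 20 days in).
August 21, 2056 is 293 days after the start; 293 ÷ 20 = 14 remainder 13. Last occurrence in the window: #15 on August 8, 2056.
Occurrences #2 through #15: 14 in total.

14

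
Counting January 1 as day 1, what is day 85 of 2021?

March 26, 2021

January has 31 days (85 − 31 = 54 remain).
February has 28 days (54 − 28 = 26 remain).
26 into March → March 26.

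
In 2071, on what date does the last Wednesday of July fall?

2071-07-29

July 2071 begins on a Wednesday, so the first Wednesday is July 1.
July 2071 has 31 days. Adding weeks: 1, 8, 15, 22, 29 — the last one ≤ 31 is the 29th.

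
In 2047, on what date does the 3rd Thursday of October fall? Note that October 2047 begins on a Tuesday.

October 2047 begins on a Tuesday, so the first Thursday is October 3 (2 days later).
The 3rd Thursday is 2 weeks later: 3 + 14 = 17.

2047-10-17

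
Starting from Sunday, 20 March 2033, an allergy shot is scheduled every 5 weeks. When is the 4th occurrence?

The 4th occurrence is 3 intervals after the first: 3 × 35 = 105 days after 20 March 2033.
March has 31 days — 11 days to the end of March leaves 94.
April has 30 days (64 left).
May has 31 days (33 left).
June has 30 days (3 left).
3 days into July → 3 July 2033.

3 July 2033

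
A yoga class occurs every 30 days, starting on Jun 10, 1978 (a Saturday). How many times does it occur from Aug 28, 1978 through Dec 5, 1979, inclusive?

16

Occurrences land 30·i days after Jun 10, 1978 for i = 0, 1, 2, …
Aug 28, 1978 is 79 days after the start; 79 ÷ 30 = 2 remainder 19; since the remainder is 19, round up to i = 3. First occurrence in the window: #4 on Sep 8, 1978 (3×30 = 90 days in).
Dec 5, 1979 is 543 days after the start; 543 ÷ 30 = 18 remainder 3. Last occurrence in the window: #19 on Dec 2, 1979.
Occurrences #4 through #19: 16 in total.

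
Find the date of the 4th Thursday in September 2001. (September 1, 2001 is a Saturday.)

2001-09-27

September 2001 begins on a Saturday, so the first Thursday is September 6 (5 days later).
The 4th Thursday is 3 weeks later: 6 + 21 = 27.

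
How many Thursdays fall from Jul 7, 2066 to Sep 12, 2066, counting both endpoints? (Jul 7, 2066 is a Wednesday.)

10

Jul 7, 2066 is a Wednesday; the first Thursday on or after it is Jul 8, 2066 (1 day later).
From Jul 8, 2066 to Sep 12, 2066: 23 + 31 + 12 = 66 days (rest of Jul, Aug, Sep).
66 ÷ 7 = 9 full weeks with remainder 3, so 9 more Thursdays after the first → 10.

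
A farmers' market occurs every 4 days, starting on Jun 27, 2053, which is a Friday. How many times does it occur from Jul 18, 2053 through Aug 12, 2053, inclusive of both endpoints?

Occurrences land 4·i days after Jun 27, 2053 for i = 0, 1, 2, …
Jul 18, 2053 is 21 days after the start; 21 ÷ 4 = 5 remainder 1; since the remainder is 1, round up to i = 6. First occurrence in the window: #7 on Jul 21, 2053 (6×4 = 24 days in).
Aug 12, 2053 is 46 days after the start; 46 ÷ 4 = 11 remainder 2. Last occurrence in the window: #12 on Aug 10, 2053.
Occurrences #7 through #12: 6 in total.

6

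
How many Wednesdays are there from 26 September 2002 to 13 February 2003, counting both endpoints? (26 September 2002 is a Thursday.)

20

26 September 2002 is a Thursday; the first Wednesday on or after it is 2 October 2002 (6 days later).
From 2 October 2002 to 13 February 2003: 29 + 30 + 31 + 31 + 13 = 134 days (rest of October, November, December, January, February).
134 ÷ 7 = 19 full weeks with remainder 1, so 19 more Wednesdays after the first → 20.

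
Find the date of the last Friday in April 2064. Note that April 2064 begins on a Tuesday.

April 2064 begins on a Tuesday, so the first Friday is April 4 (3 days later).
April 2064 has 30 days. Adding weeks: 4, 11, 18, 25 — the last one ≤ 30 is the 25th.

April 25, 2064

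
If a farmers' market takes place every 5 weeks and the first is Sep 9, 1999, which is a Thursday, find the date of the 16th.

Feb 15, 2001

The 16th occurrence is 15 intervals after the first: 15 × 35 = 525 days after Sep 9, 1999.
Sep has 30 days — 21 days to the end of Sep leaves 504.
From end of Sep to end of 1999 is 92 days (412 left).
2000 has 366 days (46 left).
Jan has 31 days (15 left).
15 days into Feb → Feb 15, 2001.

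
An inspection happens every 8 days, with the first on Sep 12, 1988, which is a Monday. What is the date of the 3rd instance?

Sep 28, 1988

The 3rd occurrence is 2 intervals after the first: 2 × 8 = 16 days after Sep 12, 1988.
16 days later is Sep 28, 1988.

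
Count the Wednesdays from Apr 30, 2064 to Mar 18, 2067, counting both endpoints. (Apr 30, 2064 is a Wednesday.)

151

Apr 30, 2064 is a Wednesday; the first Wednesday on or after it is Apr 30, 2064.
From Apr 30, 2064 to Mar 18, 2067: 245 + 365 + 365 + 77 = 1052 days (rest of 2064, 2065, 2066, to Mar 18, 2067 in 2067).
1052 ÷ 7 = 150 full weeks with remainder 2, so 150 more Wednesdays after the first → 151.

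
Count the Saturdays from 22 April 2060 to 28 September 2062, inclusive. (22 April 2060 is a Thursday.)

22 April 2060 is a Thursday; the first Saturday on or after it is 24 April 2060 (2 days later).
From 24 April 2060 to 28 September 2062: 251 + 365 + 271 = 887 days (rest of 2060, 2061, to 28 September 2062 in 2062).
887 ÷ 7 = 126 full weeks with remainder 5, so 126 more Saturdays after the first → 127.

127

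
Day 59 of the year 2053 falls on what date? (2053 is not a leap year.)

January has 31 days (59 − 31 = 28 remain).
28 into February → February 28.

2053-02-28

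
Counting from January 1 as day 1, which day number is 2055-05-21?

Days in months before May: 31 + 28 + 31 + 30 = 120.
Plus 21 days into May → day 141.

141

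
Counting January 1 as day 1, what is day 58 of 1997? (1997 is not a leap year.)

January has 31 days (58 − 31 = 27 remain).
27 into February → February 27.

February 27, 1997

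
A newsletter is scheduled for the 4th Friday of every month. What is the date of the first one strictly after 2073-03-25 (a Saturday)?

2073-04-28

March 2073 starts on a Wednesday; its first Friday is the 3rd, so the 4th Friday is the 24th — 2073-03-24.
That is not after 2073-03-25, so look at April 2073.
April 2073 starts on a Saturday; its first Friday is the 7th, so the 4th Friday is the 28th — 2073-04-28.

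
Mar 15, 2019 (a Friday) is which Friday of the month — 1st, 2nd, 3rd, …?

Day 15 falls in week ⌈15/7⌉ of the month.
Days 1–7 hold the 1st Friday, 8–14 the 2nd, 15–21 the 3rd, 22–28 the 4th, 29–31 the 5th.
15 is in the range for the 3rd.

3rd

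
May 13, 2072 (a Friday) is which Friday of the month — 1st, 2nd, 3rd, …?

Day 13 falls in week ⌈13/7⌉ of the month.
Days 1–7 hold the 1st Friday, 8–14 the 2nd, 15–21 the 3rd, 22–28 the 4th, 29–31 the 5th.
13 is in the range for the 2nd.

2nd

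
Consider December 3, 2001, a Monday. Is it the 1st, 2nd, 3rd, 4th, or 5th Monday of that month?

Day 3 falls in week ⌈3/7⌉ of the month.
Days 1–7 hold the 1st Monday, 8–14 the 2nd, 15–21 the 3rd, 22–28 the 4th, 29–31 the 5th.
3 is in the range for the 1st.

1st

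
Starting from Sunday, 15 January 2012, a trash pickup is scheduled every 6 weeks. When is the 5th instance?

1 July 2012

The 5th occurrence is 4 intervals after the first: 4 × 42 = 168 days after 15 January 2012.
January has 31 days — 16 days to the end of January leaves 152.
February has 29 days (123 left).
March has 31 days (92 left).
April has 30 days (62 left).
May has 31 days (31 left).
June has 30 days (1 left).
1 day into July → 1 July 2012.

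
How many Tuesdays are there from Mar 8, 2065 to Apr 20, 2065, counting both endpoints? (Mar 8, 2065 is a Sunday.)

Mar 8, 2065 is a Sunday; the first Tuesday on or after it is Mar 10, 2065 (2 days later).
From Mar 10, 2065 to Apr 20, 2065: 21 + 20 = 41 days (rest of Mar, Apr).
41 ÷ 7 = 5 full weeks with remainder 6, so 5 more Tuesdays after the first → 6.

6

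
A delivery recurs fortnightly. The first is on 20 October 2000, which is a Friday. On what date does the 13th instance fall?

The 13th occurrence is 12 intervals after the first: 12 × 14 = 168 days after 20 October 2000.
October has 31 days — 11 days to the end of October leaves 157.
November has 30 days (127 left).
December has 31 days (96 left).
January has 31 days (65 left).
February has 28 days (37 left).
March has 31 days (6 left).
6 days into April → 6 April 2001.

6 April 2001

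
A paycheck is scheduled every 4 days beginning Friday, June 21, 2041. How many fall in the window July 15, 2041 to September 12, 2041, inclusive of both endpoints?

15

Occurrences land 4·i days after June 21, 2041 for i = 0, 1, 2, …
July 15, 2041 is 24 days after the start; 24 ÷ 4 = 6 remainder 0. First occurrence in the window: #7 on July 15, 2041 (6×4 = 24 days in).
September 12, 2041 is 83 days after the start; 83 ÷ 4 = 20 remainder 3. Last occurrence in the window: #21 on September 9, 2041.
Occurrences #7 through #21: 15 in total.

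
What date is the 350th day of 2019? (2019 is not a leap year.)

January has 31 days (350 − 31 = 319 remain).
February has 28 days (319 − 28 = 291 remain).
March has 31 days (291 − 31 = 260 remain).
April has 30 days (260 − 30 = 230 remain).
May has 31 days (230 − 31 = 199 remain).
June has 30 days (199 − 30 = 169 remain).
July has 31 days (169 − 31 = 138 remain).
August has 31 days (138 − 31 = 107 remain).
September has 30 days (107 − 30 = 77 remain).
October has 31 days (77 − 31 = 46 remain).
November has 30 days (46 − 30 = 16 remain).
16 into December → December 16.

2019-12-16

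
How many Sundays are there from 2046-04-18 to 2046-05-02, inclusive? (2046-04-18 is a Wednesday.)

2046-04-18 is a Wednesday; the first Sunday on or after it is 2046-04-22 (4 days later).
From 2046-04-22 to 2046-05-02: 8 + 2 = 10 days (rest of April, May).
10 ÷ 7 = 1 full weeks with remainder 3, so 1 more Sundays after the first → 2.

2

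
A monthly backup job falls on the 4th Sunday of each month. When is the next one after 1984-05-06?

May 1984 starts on a Tuesday; its first Sunday is the 6th, so the 4th Sunday is the 27th — 1984-05-27.
1984-05-27 is after 1984-05-06, so that is the next one.

1984-05-27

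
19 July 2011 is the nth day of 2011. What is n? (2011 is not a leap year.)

200

Days in months before July: 31 + 28 + 31 + 30 + 31 + 30 = 181.
Plus 19 days into July → day 200.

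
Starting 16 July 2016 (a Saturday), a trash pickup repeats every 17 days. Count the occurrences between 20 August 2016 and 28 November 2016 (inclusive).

Occurrences land 17·i days after 16 July 2016 for i = 0, 1, 2, …
20 August 2016 is 35 days after the start; 35 ÷ 17 = 2 remainder 1; since the remainder is 1, round up to i = 3. First occurrence in the window: #4 on 5 September 2016 (3×17 = 51 days in).
28 November 2016 is 135 days after the start; 135 ÷ 17 = 7 remainder 16. Last occurrence in the window: #8 on 12 November 2016.
Occurrences #4 through #8: 5 in total.

5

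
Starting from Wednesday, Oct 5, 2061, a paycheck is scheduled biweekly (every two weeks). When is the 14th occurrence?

The 14th occurrence is 13 intervals after the first: 13 × 14 = 182 days after Oct 5, 2061.
Oct has 31 days — 26 days to the end of Oct leaves 156.
Nov has 30 days (126 left).
Dec has 31 days (95 left).
Jan has 31 days (64 left).
Feb has 28 days (36 left).
Mar has 31 days (5 left).
5 days into Apr → Apr 5, 2062.

Apr 5, 2062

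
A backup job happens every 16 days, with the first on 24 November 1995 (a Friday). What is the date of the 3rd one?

The 3rd occurrence is 2 intervals after the first: 2 × 16 = 32 days after 24 November 1995.
November has 30 days — 6 days to the end of November leaves 26.
26 days into December → 26 December 1995.

26 December 1995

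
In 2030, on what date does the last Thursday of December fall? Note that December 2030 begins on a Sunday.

26 December 2030

December 2030 begins on a Sunday, so the first Thursday is December 5 (4 days later).
December 2030 has 31 days. Adding weeks: 5, 12, 19, 26 — the last one ≤ 31 is the 26th.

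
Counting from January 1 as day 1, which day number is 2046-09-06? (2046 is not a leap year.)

Days in months before September: 31 + 28 + 31 + 30 + 31 + 30 + 31 + 31 = 243.
Plus 6 days into September → day 249.

249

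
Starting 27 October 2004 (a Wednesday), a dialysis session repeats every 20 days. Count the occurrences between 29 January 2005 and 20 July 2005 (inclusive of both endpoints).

Occurrences land 20·i days after 27 October 2004 for i = 0, 1, 2, …
29 January 2005 is 94 days after the start; 94 ÷ 20 = 4 remainder 14; since the remainder is 14, round up to i = 5. First occurrence in the window: #6 on 4 February 2005 (5×20 = 100 days in).
20 July 2005 is 266 days after the start; 266 ÷ 20 = 13 remainder 6. Last occurrence in the window: #14 on 14 July 2005.
Occurrences #6 through #14: 9 in total.

9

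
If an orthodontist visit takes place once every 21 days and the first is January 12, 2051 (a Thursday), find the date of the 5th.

April 6, 2051

The 5th occurrence is 4 intervals after the first: 4 × 21 = 84 days after January 12, 2051.
January has 31 days — 19 days to the end of January leaves 65.
February has 28 days (37 left).
March has 31 days (6 left).
6 days into April → April 6, 2051.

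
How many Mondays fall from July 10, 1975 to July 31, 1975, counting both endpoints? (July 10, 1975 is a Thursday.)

July 10, 1975 is a Thursday; the first Monday on or after it is July 14, 1975 (4 days later).
From July 14, 1975 to July 31, 1975 is 31 − 14 = 17 days.
17 ÷ 7 = 2 full weeks with remainder 3, so 2 more Mondays after the first → 3.

3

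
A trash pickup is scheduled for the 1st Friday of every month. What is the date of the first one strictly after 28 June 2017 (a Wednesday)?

June 2017 starts on a Thursday, so its 1st Friday is 2 June 2017 (1 day in).
That is not after 28 June 2017, so look at July 2017.
July 2017 starts on a Saturday, so its 1st Friday is 7 July 2017 (6 days in).

7 July 2017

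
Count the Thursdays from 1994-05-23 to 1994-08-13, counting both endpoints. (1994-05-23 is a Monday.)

12

1994-05-23 is a Monday; the first Thursday on or after it is 1994-05-26 (3 days later).
From 1994-05-26 to 1994-08-13: 5 + 30 + 31 + 13 = 79 days (rest of May, June, July, August).
79 ÷ 7 = 11 full weeks with remainder 2, so 11 more Thursdays after the first → 12.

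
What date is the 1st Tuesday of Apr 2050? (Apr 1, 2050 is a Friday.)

Apr 2050 begins on a Friday, so the first Tuesday is Apr 5 (4 days later).

Apr 5, 2050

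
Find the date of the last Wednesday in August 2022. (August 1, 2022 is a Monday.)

August 31, 2022

August 2022 begins on a Monday, so the first Wednesday is August 3 (2 days later).
August 2022 has 31 days. Adding weeks: 3, 10, 17, 24, 31 — the last one ≤ 31 is the 31st.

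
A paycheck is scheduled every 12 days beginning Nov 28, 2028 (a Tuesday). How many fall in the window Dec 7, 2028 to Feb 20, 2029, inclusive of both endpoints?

Occurrences land 12·i days after Nov 28, 2028 for i = 0, 1, 2, …
Dec 7, 2028 is 9 days after the start; 9 ÷ 12 = 0 remainder 9; since the remainder is 9, round up to i = 1. First occurrence in the window: #2 on Dec 10, 2028 (1×12 = 12 days in).
Feb 20, 2029 is 84 days after the start; 84 ÷ 12 = 7 remainder 0. Last occurrence in the window: #8 on Feb 20, 2029.
Occurrences #2 through #8: 7 in total.

7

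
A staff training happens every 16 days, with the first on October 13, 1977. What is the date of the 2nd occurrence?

October 29, 1977

The 2nd occurrence is 1 interval after the first: 1 × 16 = 16 days after October 13, 1977.
16 days later is October 29, 1977.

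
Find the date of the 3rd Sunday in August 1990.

August 1990 begins on a Wednesday, so the first Sunday is August 5 (4 days later).
The 3rd Sunday is 2 weeks later: 5 + 14 = 19.

August 19, 1990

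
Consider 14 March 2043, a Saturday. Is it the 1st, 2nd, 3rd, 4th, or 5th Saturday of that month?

2nd

Day 14 falls in week ⌈14/7⌉ of the month.
Days 1–7 hold the 1st Saturday, 8–14 the 2nd, 15–21 the 3rd, 22–28 the 4th, 29–31 the 5th.
14 is in the range for the 2nd.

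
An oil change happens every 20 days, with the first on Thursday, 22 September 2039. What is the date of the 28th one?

The 28th occurrence is 27 intervals after the first: 27 × 20 = 540 days after 22 September 2039.
September has 30 days — 8 days to the end of September leaves 532.
From end of September to end of 2039 is 92 days (440 left).
2040 has 366 days (74 left).
January has 31 days (43 left).
February has 28 days (15 left).
15 days into March → 15 March 2041.

15 March 2041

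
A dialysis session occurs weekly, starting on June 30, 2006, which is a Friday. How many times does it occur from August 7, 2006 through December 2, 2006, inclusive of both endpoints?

Occurrences land 7·i days after June 30, 2006 for i = 0, 1, 2, …
August 7, 2006 is 38 days after the start; 38 ÷ 7 = 5 remainder 3; since the remainder is 3, round up to i = 6. First occurrence in the window: #7 on August 11, 2006 (6×7 = 42 days in).
December 2, 2006 is 155 days after the start; 155 ÷ 7 = 22 remainder 1. Last occurrence in the window: #23 on December 1, 2006.
Occurrences #7 through #23: 17 in total.

17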